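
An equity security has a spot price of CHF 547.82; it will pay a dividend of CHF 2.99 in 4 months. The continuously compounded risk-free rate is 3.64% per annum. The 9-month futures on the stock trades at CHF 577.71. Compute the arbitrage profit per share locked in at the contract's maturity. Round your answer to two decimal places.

CHF 17.76 per share

PV(dividends) I = 2.99·e^(−0.0364·4/12) = 2.9539
Fair futures F* = (S − I)·e^(rT) = (547.82 − 2.9539)·e^0.027300 = 544.8661 × 1.027676 = 559.9458
Market CHF 577.71 > fair 559.9458: forward overpriced → cash-and-carry (borrow at r, buy the stock and collect the dividends, short the forward).
Profit at T = |F_mkt − F*| = |577.71 − 559.9458| = CHF 17.76 per share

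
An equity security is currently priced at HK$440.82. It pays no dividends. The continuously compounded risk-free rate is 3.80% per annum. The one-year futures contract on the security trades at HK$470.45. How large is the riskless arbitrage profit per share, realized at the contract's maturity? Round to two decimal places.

HK$12.56 per share

Fair futures: F* = S·e^(carry·T), with carry = r = 0.0380
F* = 440.82 · e^(0.0380 × 12/12) = 440.82 · e^0.038000 = 440.82 × 1.038731 = HK$457.8934
Market HK$470.45 > fair HK$457.8934: forward overpriced → cash-and-carry (buy spot, short the forward).
At maturity, profit = |F_mkt − F*| = |470.45 − 457.8934| = HK$12.56 per share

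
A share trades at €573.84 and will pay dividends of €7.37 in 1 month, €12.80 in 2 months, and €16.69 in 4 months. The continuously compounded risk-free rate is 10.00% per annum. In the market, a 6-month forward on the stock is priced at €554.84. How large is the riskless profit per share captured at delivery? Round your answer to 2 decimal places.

€10.53 per share

PV(dividends) I = 7.37·e^(−0.1000·1/12) + 12.80·e^(−0.1000·2/12) + 16.69·e^(−0.1000·4/12) = 36.0401
Fair forward F* = (S − I)·e^(rT) = (573.84 − 36.0401)·e^0.050000 = 537.7999 × 1.051271 = 565.3734
Market €554.84 < fair 565.3734: forward underpriced → reverse cash-and-carry (short the stock, invest proceeds at r, pay the dividends, go long the forward).
Profit at T = |F_mkt − F*| = |554.84 − 565.3734| = €10.53 per share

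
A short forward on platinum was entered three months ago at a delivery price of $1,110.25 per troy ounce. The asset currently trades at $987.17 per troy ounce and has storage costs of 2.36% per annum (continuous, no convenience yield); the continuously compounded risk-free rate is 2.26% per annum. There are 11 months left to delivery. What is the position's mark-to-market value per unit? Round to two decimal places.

Current fair forward for the remaining 11 months: F = S·e^((r + u)·T), (r + u) = 0.0226 + 0.0236 = 0.0462
F = 987.17 · e^(0.0462 × 11/12) = 987.17 × 1.043260 = 1029.8750
Value of long forward = (F − K)·e^(−rT) = (1029.8750 − 1110.25) · e^(−0.0226·11/12)
= -80.3750 × 0.979496 = -78.73
Short position value = −(long value) = $78.73

$78.73 per troy ounce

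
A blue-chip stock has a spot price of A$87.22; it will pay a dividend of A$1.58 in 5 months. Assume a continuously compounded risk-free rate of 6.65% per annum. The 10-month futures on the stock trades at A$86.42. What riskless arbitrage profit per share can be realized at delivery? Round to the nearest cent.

PV(dividends) I = 1.58·e^(−0.0665·5/12) = 1.5368
Fair futures F* = (S − I)·e^(rT) = (87.22 − 1.5368)·e^0.055417 = 85.6832 × 1.056981 = 90.5655
Market A$86.42 < fair 90.5655: forward underpriced → reverse cash-and-carry (short the stock, invest proceeds at r, pay the dividends, go long the forward).
Profit at T = |F_mkt − F*| = |86.42 − 90.5655| = A$4.15 per share

A$4.15 per share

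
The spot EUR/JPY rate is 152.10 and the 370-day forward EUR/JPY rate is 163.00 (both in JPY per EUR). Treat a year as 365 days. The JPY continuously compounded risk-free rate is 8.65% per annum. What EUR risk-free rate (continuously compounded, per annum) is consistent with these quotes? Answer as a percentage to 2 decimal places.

F = S·e^((r_JPY − r_EUR)T) ⇒ r_EUR = r_JPY − ln(F/S)/T
ln(163.00/152.10) = 0.069212; /(370/365) = 0.068277
r_EUR = 0.0865 − 0.068277 = 0.018223
r_EUR = 1.82%

1.82%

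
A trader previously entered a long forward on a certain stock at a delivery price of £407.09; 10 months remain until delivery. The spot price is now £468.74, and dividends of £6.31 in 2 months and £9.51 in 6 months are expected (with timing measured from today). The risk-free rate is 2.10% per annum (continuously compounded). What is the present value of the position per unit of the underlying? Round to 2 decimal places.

£53.01

PV(remaining dividends) I = 6.31·e^(−0.0210·2/12) + 9.51·e^(−0.0210·6/12) = 15.6986
Current forward F = (S − I)·e^(rT) = (468.74 − 15.6986)·e^(0.0210·10/12) = 453.0414 × 1.017654 = 461.0394
Value (long) = (F − K)·e^(−rT) = (461.0394 − 407.09) × 0.982652 = 53.0135
Value = £53.01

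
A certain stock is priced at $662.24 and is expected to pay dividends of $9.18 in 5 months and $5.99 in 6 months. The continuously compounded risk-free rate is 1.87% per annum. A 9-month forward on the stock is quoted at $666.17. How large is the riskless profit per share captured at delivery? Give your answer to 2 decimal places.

PV(dividends) I = 9.18·e^(−0.0187·5/12) + 5.99·e^(−0.0187·6/12) = 15.0430
Fair forward F* = (S − I)·e^(rT) = (662.24 − 15.0430)·e^0.014025 = 647.1970 × 1.014124 = 656.3380
Market $666.17 > fair 656.3380: forward overpriced → cash-and-carry (borrow at r, buy the stock and collect the dividends, short the forward).
Profit at T = |F_mkt − F*| = |666.17 − 656.3380| = $9.83 per share

$9.83 per share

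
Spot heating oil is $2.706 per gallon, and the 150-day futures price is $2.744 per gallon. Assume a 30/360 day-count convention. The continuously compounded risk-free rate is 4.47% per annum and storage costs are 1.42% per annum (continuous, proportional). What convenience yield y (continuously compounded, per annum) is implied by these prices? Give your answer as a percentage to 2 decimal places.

2.54%

F = S·e^((r+u−y)T) ⇒ (r+u−y) = ln(F/S)/T
ln(2.744/2.706) = 0.013945; /T ⇒ 0.033468
y = r + u − ln(F/S)/T = 0.0447 + 0.0142 − 0.033468 = 0.025432
y = 2.54%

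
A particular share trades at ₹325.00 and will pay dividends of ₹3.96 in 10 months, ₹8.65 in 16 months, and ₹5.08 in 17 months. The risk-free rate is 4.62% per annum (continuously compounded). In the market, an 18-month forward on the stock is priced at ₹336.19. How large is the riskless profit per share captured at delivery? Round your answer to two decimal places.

PV(dividends) I = 3.96·e^(−0.0462·10/12) + 8.65·e^(−0.0462·16/12) + 5.08·e^(−0.0462·17/12) = 16.7018
Fair forward F* = (S − I)·e^(rT) = (325.00 − 16.7018)·e^0.069300 = 308.2982 × 1.071758 = 330.4211
Market ₹336.19 > fair 330.4211: forward overpriced → cash-and-carry (borrow at r, buy the stock and collect the dividends, short the forward).
Profit at T = |F_mkt − F*| = |336.19 − 330.4211| = ₹5.77 per share

₹5.77 per share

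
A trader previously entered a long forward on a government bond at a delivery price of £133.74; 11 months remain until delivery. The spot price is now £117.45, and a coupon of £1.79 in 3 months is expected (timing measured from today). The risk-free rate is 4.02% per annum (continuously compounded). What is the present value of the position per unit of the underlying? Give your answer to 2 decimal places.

-£13.22

PV(remaining coupons) I = 1.79·e^(−0.0402·3/12) = 1.7721
Current forward F = (S − I)·e^(rT) = (117.45 − 1.7721)·e^(0.0402·11/12) = 115.6779 × 1.037537 = 120.0201
Value (long) = (F − K)·e^(−rT) = (120.0201 − 133.74) × 0.963821 = -13.2235
Value = -£13.22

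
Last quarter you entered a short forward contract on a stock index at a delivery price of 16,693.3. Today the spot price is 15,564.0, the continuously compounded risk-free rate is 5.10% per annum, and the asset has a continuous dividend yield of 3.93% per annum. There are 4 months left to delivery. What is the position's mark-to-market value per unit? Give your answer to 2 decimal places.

1050.47

Current fair forward for the remaining 4 months: F = S·e^((r − q)·T), (r − q) = 0.0510 − 0.0393 = 0.0117
F = 15564.0 · e^(0.0117 × 4/12) = 15564.0 × 1.00390761 = 15624.8180
Value of long forward = (F − K)·e^(−rT) = (15624.8180 − 16693.3) · e^(−0.0510·4/12)
= -1068.4820 × 0.98314368 = -1050.47
Short position value = −(long value) = 1050.47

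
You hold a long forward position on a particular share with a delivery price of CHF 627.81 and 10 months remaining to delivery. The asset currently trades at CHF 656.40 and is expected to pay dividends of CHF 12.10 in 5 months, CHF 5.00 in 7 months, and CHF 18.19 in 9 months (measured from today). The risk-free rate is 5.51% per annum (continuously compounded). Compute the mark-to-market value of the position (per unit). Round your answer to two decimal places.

PV(remaining dividends) I = 12.10·e^(−0.0551·5/12) + 5.00·e^(−0.0551·7/12) + 18.19·e^(−0.0551·9/12) = 34.1208
Current forward F = (S − I)·e^(rT) = (656.40 − 34.1208)·e^(0.0551·10/12) = 622.2792 × 1.046987 = 651.5182
Value (long) = (F − K)·e^(−rT) = (651.5182 − 627.81) × 0.955122 = 22.6442
Value = CHF 22.64

CHF 22.64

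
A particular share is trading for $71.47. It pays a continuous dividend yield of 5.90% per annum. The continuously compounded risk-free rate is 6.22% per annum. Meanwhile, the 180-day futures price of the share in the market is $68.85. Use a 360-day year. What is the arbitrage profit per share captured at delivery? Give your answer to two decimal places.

$2.73 per share

Fair futures: F* = S·e^(carry·T), with carry = (r − q) = 0.0622 − 0.0590 = 0.0032
F* = 71.47 · e^(0.0032 × 180/360) = 71.47 · e^0.001600 = 71.47 × 1.001601 = $71.5844
Market $68.85 < fair $71.5844: forward underpriced → reverse cash-and-carry (short spot, go long the forward).
At maturity, profit = |F_mkt − F*| = |68.85 − 71.5844| = $2.73 per share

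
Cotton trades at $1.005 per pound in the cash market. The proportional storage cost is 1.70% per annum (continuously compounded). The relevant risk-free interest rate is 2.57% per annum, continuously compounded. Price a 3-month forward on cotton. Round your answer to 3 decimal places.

$1.016 per pound

Net carry = r + u − y = 0.0257 + 0.0170 − 0.0000 = 0.0427
F = S·e^((r+u−y)T) = 1.005 · e^(0.0427 × 3/12) = 1.005 · e^0.010675
= 1.005 × 1.010732 = $1.016 per pound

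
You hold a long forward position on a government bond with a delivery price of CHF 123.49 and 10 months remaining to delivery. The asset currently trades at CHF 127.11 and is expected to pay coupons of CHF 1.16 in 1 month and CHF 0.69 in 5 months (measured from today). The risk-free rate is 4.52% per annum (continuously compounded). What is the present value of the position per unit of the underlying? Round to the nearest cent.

CHF 6.35

PV(remaining coupons) I = 1.16·e^(−0.0452·1/12) + 0.69·e^(−0.0452·5/12) = 1.8328
Current forward F = (S − I)·e^(rT) = (127.11 − 1.8328)·e^(0.0452·10/12) = 125.2772 × 1.038385 = 130.0860
Value (long) = (F − K)·e^(−rT) = (130.0860 − 123.49) × 0.963034 = 6.3522
Value = CHF 6.35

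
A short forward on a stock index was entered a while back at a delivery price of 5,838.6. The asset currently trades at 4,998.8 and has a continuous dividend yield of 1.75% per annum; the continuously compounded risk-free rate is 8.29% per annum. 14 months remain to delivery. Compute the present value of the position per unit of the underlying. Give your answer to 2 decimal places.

Current fair forward for the remaining 14 months: F = S·e^((r − q)·T), (r − q) = 0.0829 − 0.0175 = 0.0654
F = 4998.8 · e^(0.0654 × 14/12) = 4998.8 × 1.07928631 = 5395.1364
Value of long forward = (F − K)·e^(−rT) = (5395.1364 − 5838.6) · e^(−0.0829·14/12)
= -443.4636 × 0.90781318 = -402.58
Short position value = −(long value) = 402.58

402.58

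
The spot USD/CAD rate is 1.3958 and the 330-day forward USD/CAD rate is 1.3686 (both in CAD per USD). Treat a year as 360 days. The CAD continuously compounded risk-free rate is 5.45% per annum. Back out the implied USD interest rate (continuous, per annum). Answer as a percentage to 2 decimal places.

F = S·e^((r_CAD − r_USD)T) ⇒ r_USD = r_CAD − ln(F/S)/T
ln(1.3686/1.3958) = -0.019679; /(330/360) = -0.021468
r_USD = 0.0545 + 0.021468 = 0.075968
r_USD = 7.60%

7.60%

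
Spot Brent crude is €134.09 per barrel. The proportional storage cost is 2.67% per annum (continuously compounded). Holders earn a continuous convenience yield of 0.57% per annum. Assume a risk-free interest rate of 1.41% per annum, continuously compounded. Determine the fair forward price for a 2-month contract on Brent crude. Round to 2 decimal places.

€134.88 per barrel

Net carry = r + u − y = 0.0141 + 0.0267 − 0.0057 = 0.0351
F = S·e^((r+u−y)T) = 134.09 · e^(0.0351 × 2/12) = 134.09 · e^0.005850
= 134.09 × 1.005867 = €134.88 per barrel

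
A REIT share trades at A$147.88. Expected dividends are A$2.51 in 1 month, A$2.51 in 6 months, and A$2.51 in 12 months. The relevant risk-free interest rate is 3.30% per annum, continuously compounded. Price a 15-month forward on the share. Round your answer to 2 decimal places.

PV(dividends) I = 2.51·e^(−0.0330·1/12) + 2.51·e^(−0.0330·6/12) + 2.51·e^(−0.0330·12/12)
I = 2.5031 + 2.4689 + 2.4285 = 7.4005
F = (S − I)·e^(rT) = (147.88 − 7.4005) · e^(0.0330·15/12)
= 140.4795 · e^0.041250 = 140.4795 × 1.042113 = A$146.40

A$146.40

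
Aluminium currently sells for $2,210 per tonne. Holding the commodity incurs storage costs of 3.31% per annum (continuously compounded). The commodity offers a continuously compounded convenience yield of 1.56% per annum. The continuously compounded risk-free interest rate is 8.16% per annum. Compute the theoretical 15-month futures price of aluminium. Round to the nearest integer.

Net carry = r + u − y = 0.0816 + 0.0331 − 0.0156 = 0.0991
F = S·e^((r+u−y)T) = 2210 · e^(0.0991 × 15/12) = 2210 · e^0.123875
= 2210 × 1.131874 = $2,501 per tonne

$2,501 per tonne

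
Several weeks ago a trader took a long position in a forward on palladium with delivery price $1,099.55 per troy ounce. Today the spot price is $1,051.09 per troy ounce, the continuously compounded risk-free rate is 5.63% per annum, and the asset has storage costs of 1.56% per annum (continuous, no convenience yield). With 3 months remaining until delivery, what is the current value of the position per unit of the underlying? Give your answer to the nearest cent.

-$28.98 per troy ounce

Current fair forward for the remaining 3 months: F = S·e^((r + u)·T), (r + u) = 0.0563 + 0.0156 = 0.0719
F = 1051.09 · e^(0.0719 × 3/12) = 1051.09 × 1.01813752 = 1070.1542
Value of long forward = (F − K)·e^(−rT) = (1070.1542 − 1099.55) · e^(−0.0563·3/12)
= -29.3958 × 0.98602359 = -28.98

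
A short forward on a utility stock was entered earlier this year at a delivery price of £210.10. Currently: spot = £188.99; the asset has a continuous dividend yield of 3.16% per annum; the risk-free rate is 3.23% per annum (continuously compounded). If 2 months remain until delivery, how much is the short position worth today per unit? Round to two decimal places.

£20.97

Current fair forward for the remaining 2 months: F = S·e^((r − q)·T), (r − q) = 0.0323 − 0.0316 = 0.0007
F = 188.99 · e^(0.0007 × 2/12) = 188.99 × 1.000117 = 189.0121
Value of long forward = (F − K)·e^(−rT) = (189.0121 − 210.10) · e^(−0.0323·2/12)
= -21.0879 × 0.994631 = -20.97
Short position value = −(long value) = £20.97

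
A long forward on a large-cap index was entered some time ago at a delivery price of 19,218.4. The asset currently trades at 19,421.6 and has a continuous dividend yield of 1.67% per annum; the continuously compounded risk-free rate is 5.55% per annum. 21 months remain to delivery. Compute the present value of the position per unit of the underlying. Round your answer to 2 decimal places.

Current fair forward for the remaining 21 months: F = S·e^((r − q)·T), (r − q) = 0.0555 − 0.0167 = 0.0388
F = 19421.6 · e^(0.0388 × 21/12) = 19421.6 × 1.07025828 = 20786.1282
Value of long forward = (F − K)·e^(−rT) = (20786.1282 − 19218.4) · e^(−0.0555·21/12)
= 1567.7282 × 0.90744257 = 1422.62

1422.62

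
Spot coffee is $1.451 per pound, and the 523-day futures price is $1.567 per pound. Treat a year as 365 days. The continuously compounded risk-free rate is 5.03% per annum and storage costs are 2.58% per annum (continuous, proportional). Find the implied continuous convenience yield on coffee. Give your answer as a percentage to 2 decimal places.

F = S·e^((r+u−y)T) ⇒ (r+u−y) = ln(F/S)/T
ln(1.567/1.451) = 0.076910; /T ⇒ 0.053675
y = r + u − ln(F/S)/T = 0.0503 + 0.0258 − 0.053675 = 0.022425
y = 2.24%

2.24%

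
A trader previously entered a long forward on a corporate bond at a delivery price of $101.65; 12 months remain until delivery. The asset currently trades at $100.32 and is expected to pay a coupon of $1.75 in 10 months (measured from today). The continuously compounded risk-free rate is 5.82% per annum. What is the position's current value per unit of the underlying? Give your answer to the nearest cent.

$2.75

PV(remaining coupons) I = 1.75·e^(−0.0582·10/12) = 1.6672
Current forward F = (S − I)·e^(rT) = (100.32 − 1.6672)·e^(0.0582·12/12) = 98.6528 × 1.059927 = 104.5648
Value (long) = (F − K)·e^(−rT) = (104.5648 − 101.65) × 0.943461 = 2.7500
Value = $2.75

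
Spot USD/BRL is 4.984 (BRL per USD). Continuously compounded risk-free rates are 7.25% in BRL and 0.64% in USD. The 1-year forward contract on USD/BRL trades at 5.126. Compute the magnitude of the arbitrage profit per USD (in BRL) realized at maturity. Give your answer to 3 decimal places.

0.199 per USD (in BRL)

Fair forward: F* = S·e^(carry·T), with carry = (r_BRL − r_USD) = 0.0725 − 0.0064 = 0.0661
F* = 4.984 · e^(0.0661 × 1) = 4.984 · e^0.066100 = 4.984 × 1.068334 = 5.3246
Market 5.126 < fair 5.3246: forward underpriced → reverse cash-and-carry (short spot, go long the forward).
At maturity, profit = |F_mkt − F*| = |5.126 − 5.3246| = 0.199 per USD (in BRL)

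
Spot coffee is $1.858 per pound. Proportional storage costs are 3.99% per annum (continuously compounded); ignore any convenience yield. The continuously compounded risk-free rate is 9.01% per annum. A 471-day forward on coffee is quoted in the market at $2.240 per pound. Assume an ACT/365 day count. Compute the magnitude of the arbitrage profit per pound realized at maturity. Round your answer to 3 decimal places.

$0.043 per pound

Fair forward: F* = S·e^(carry·T), with carry = (r + u) = 0.0901 + 0.0399 = 0.1300
F* = 1.858 · e^(0.1300 × 471/365) = 1.858 · e^0.167753 = 1.858 × 1.182644 = $2.1974
Market $2.240 > fair $2.1974: forward overpriced → cash-and-carry (buy spot, short the forward).
At maturity, profit = |F_mkt − F*| = |2.240 − 2.1974| = $0.043 per pound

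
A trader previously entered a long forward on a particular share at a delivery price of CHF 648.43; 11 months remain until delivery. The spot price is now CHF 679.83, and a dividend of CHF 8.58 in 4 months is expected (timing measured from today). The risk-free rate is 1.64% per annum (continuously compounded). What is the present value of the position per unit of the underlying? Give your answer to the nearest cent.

CHF 32.54

PV(remaining dividends) I = 8.58·e^(−0.0164·4/12) = 8.5332
Current forward F = (S − I)·e^(rT) = (679.83 − 8.5332)·e^(0.0164·11/12) = 671.2968 × 1.015147 = 681.4649
Value (long) = (F − K)·e^(−rT) = (681.4649 − 648.43) × 0.985079 = 32.5420
Value = CHF 32.54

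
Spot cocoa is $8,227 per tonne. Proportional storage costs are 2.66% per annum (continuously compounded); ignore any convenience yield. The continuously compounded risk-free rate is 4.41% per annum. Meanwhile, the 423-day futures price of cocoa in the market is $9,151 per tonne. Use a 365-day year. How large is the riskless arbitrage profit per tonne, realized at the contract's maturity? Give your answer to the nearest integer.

Fair futures: F* = S·e^(carry·T), with carry = (r + u) = 0.0441 + 0.0266 = 0.0707
F* = 8227 · e^(0.0707 × 423/365) = 8227 · e^0.081935 = 8227 × 1.085385 = $8929.4624
Market $9151 > fair $8929.4624: forward overpriced → cash-and-carry (buy spot, short the forward).
At maturity, profit = |F_mkt − F*| = |9151 − 8929.4624| = $222 per tonne

$222 per tonne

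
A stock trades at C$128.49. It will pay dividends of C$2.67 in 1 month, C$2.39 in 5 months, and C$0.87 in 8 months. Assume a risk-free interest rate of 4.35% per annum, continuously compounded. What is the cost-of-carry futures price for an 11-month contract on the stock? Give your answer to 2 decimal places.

PV(dividends) I = 2.67·e^(−0.0435·1/12) + 2.39·e^(−0.0435·5/12) + 0.87·e^(−0.0435·8/12)
I = 2.6603 + 2.3471 + 0.8451 = 5.8525
F = (S − I)·e^(rT) = (128.49 − 5.8525) · e^(0.0435·11/12)
= 122.6375 · e^0.039875 = 122.6375 × 1.040681 = C$127.63

C$127.63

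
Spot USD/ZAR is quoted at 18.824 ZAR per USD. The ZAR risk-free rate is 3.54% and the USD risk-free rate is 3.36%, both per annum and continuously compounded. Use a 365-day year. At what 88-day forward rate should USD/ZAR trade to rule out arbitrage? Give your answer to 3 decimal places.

F = S·e^((r_ZAR − r_USD)T) = 18.824 · e^((0.0354 − 0.0336) × 88/365)
= 18.824 · e^0.000434 = 18.824 × 1.000434
F = 18.832 ZAR per USD

18.832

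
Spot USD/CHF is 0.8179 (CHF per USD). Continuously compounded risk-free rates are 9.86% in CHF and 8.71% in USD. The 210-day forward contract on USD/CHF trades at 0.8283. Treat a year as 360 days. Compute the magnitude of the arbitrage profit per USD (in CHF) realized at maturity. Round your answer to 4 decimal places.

Fair forward: F* = S·e^(carry·T), with carry = (r_CHF − r_USD) = 0.0986 − 0.0871 = 0.0115
F* = 0.8179 · e^(0.0115 × 210/360) = 0.8179 · e^0.006708 = 0.8179 × 1.006731 = 0.8234
Market 0.8283 > fair 0.8234: forward overpriced → cash-and-carry (buy spot, short the forward).
At maturity, profit = |F_mkt − F*| = |0.8283 − 0.8234| = 0.0049 per USD (in CHF)

0.0049 per USD (in CHF)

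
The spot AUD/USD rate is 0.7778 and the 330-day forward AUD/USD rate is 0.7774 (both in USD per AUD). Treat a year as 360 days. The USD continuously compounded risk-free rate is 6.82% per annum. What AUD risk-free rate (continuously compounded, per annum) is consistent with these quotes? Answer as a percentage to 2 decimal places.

F = S·e^((r_USD − r_AUD)T) ⇒ r_AUD = r_USD − ln(F/S)/T
ln(0.7774/0.7778) = -0.000514; /(330/360) = -0.000561
r_AUD = 0.0682 + 0.000561 = 0.068761
r_AUD = 6.88%

6.88%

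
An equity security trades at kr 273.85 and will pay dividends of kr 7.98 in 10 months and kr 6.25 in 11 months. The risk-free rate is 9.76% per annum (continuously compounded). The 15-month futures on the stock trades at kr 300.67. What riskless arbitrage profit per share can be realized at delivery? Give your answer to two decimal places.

kr 6.05 per share

PV(dividends) I = 7.98·e^(−0.0976·10/12) + 6.25·e^(−0.0976·11/12) = 13.0718
Fair futures F* = (S − I)·e^(rT) = (273.85 − 13.0718)·e^0.122000 = 260.7782 × 1.129754 = 294.6152
Market kr 300.67 > fair 294.6152: forward overpriced → cash-and-carry (borrow at r, buy the stock and collect the dividends, short the forward).
Profit at T = |F_mkt − F*| = |300.67 − 294.6152| = kr 6.05 per share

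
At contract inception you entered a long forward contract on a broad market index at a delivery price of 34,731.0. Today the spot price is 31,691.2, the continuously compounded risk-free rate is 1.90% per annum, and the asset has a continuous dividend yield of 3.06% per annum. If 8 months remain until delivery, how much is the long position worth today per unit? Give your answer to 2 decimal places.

-3242.60

Current fair forward for the remaining 8 months: F = S·e^((r − q)·T), (r − q) = 0.0190 − 0.0306 = -0.0116
F = 31691.2 · e^(-0.0116 × 8/12) = 31691.2 × 0.99229649 = 31447.0665
Value of long forward = (F − K)·e^(−rT) = (31447.0665 − 34731.0) · e^(−0.0190·8/12)
= -3283.9335 × 0.98741322 = -3242.60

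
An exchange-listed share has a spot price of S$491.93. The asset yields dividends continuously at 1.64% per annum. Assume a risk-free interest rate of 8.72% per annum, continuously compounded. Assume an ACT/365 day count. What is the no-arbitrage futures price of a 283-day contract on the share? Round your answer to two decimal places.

S$519.69

F = S·e^((r − q)T) = 491.93 · e^((0.0872 − 0.0164) × 283/365)
= 491.93 · e^0.054894 = 491.93 × 1.056429
F = S$519.69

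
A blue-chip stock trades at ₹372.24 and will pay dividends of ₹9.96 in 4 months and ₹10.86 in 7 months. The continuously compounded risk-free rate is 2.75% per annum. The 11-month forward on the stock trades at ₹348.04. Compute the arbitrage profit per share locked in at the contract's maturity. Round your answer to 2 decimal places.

PV(dividends) I = 9.96·e^(−0.0275·4/12) + 10.86·e^(−0.0275·7/12) = 20.5563
Fair forward F* = (S − I)·e^(rT) = (372.24 − 20.5563)·e^0.025208 = 351.6837 × 1.025528 = 360.6615
Market ₹348.04 < fair 360.6615: forward underpriced → reverse cash-and-carry (short the stock, invest proceeds at r, pay the dividends, go long the forward).
Profit at T = |F_mkt − F*| = |348.04 − 360.6615| = ₹12.62 per share

₹12.62 per share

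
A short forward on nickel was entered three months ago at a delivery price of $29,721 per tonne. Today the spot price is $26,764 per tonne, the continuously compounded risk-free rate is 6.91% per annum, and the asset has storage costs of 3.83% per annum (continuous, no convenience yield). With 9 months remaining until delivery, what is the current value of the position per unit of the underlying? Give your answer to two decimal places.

Current fair forward for the remaining 9 months: F = S·e^((r + u)·T), (r + u) = 0.0691 + 0.0383 = 0.1074
F = 26764 · e^(0.1074 × 9/12) = 26764 × 1.08388304 = 29009.0457
Value of long forward = (F − K)·e^(−rT) = (29009.0457 − 29721) · e^(−0.0691·9/12)
= -711.9543 × 0.94949501 = -676.00
Short position value = −(long value) = $676.00

$676.00 per tonne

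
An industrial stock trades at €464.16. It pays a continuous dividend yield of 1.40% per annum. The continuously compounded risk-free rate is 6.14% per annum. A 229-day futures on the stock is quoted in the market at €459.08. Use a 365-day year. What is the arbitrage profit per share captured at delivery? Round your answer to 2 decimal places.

€19.09 per share

Fair futures: F* = S·e^(carry·T), with carry = (r − q) = 0.0614 − 0.0140 = 0.0474
F* = 464.16 · e^(0.0474 × 229/365) = 464.16 · e^0.029739 = 464.16 × 1.030186 = €478.1711
Market €459.08 < fair €478.1711: forward underpriced → reverse cash-and-carry (short spot, go long the forward).
At maturity, profit = |F_mkt − F*| = |459.08 − 478.1711| = €19.09 per share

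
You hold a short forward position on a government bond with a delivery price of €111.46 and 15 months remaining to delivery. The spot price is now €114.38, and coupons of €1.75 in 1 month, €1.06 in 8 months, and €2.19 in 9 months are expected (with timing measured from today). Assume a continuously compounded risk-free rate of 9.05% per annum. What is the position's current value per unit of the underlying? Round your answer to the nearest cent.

PV(remaining coupons) I = 1.75·e^(−0.0905·1/12) + 1.06·e^(−0.0905·8/12) + 2.19·e^(−0.0905·9/12) = 4.7811
Current forward F = (S − I)·e^(rT) = (114.38 − 4.7811)·e^(0.0905·15/12) = 109.5989 × 1.119772 = 122.7258
Value (long) = (F − K)·e^(−rT) = (122.7258 − 111.46) × 0.893039 = 10.0608
Short position value = −(long value) = -€10.06

-€10.06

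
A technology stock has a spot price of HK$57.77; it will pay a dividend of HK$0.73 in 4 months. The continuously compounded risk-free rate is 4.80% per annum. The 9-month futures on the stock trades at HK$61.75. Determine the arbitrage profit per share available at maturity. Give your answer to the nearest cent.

HK$2.61 per share

PV(dividends) I = 0.73·e^(−0.0480·4/12) = 0.7184
Fair futures F* = (S − I)·e^(rT) = (57.77 − 0.7184)·e^0.036000 = 57.0516 × 1.036656 = 59.1429
Market HK$61.75 > fair 59.1429: forward overpriced → cash-and-carry (borrow at r, buy the stock and collect the dividends, short the forward).
Profit at T = |F_mkt − F*| = |61.75 − 59.1429| = HK$2.61 per share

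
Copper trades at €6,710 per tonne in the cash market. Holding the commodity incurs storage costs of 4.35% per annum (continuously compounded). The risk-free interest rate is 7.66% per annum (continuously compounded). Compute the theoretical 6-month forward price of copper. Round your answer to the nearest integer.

Net carry = r + u − y = 0.0766 + 0.0435 − 0.0000 = 0.1201
F = S·e^((r+u−y)T) = 6710 · e^(0.1201 × 6/12) = 6710 · e^0.060050
= 6710 × 1.061890 = €7,125 per tonne

€7,125 per tonne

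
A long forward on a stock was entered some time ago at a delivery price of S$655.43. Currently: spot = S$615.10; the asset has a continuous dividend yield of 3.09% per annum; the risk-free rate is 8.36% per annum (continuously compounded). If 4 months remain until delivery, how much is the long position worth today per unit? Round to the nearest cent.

-S$28.62

Current fair forward for the remaining 4 months: F = S·e^((r − q)·T), (r − q) = 0.0836 − 0.0309 = 0.0527
F = 615.10 · e^(0.0527 × 4/12) = 615.10 × 1.017722 = 626.0008
Value of long forward = (F − K)·e^(−rT) = (626.0008 − 655.43) · e^(−0.0836·4/12)
= -29.4292 × 0.972518 = -28.62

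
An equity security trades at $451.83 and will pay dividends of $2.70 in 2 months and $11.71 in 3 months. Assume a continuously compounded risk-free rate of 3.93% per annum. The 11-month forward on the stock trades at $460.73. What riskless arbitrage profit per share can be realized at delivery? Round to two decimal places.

PV(dividends) I = 2.70·e^(−0.0393·2/12) + 11.71·e^(−0.0393·3/12) = 14.2779
Fair forward F* = (S − I)·e^(rT) = (451.83 − 14.2779)·e^0.036025 = 437.5521 × 1.036682 = 453.6024
Market $460.73 > fair 453.6024: forward overpriced → cash-and-carry (borrow at r, buy the stock and collect the dividends, short the forward).
Profit at T = |F_mkt − F*| = |460.73 − 453.6024| = $7.13 per share

$7.13 per share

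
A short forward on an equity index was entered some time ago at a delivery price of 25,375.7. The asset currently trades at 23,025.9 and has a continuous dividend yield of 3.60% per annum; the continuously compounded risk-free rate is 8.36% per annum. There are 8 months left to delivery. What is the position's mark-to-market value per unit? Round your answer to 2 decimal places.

1520.26

Current fair forward for the remaining 8 months: F = S·e^((r − q)·T), (r − q) = 0.0836 − 0.0360 = 0.0476
F = 23025.9 · e^(0.0476 × 8/12) = 23025.9 × 1.03224220 = 23768.3057
Value of long forward = (F − K)·e^(−rT) = (23768.3057 − 25375.7) · e^(−0.0836·8/12)
= -1607.3943 × 0.94579131 = -1520.26
Short position value = −(long value) = 1520.26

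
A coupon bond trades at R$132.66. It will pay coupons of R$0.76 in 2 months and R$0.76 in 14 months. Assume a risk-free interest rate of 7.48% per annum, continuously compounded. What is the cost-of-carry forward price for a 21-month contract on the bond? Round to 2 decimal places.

PV(coupons) I = 0.76·e^(−0.0748·2/12) + 0.76·e^(−0.0748·14/12)
I = 0.7506 + 0.6965 = 1.4471
F = (S − I)·e^(rT) = (132.66 − 1.4471) · e^(0.0748·21/12)
= 131.2129 · e^0.130900 = 131.2129 × 1.139854 = R$149.56

R$149.56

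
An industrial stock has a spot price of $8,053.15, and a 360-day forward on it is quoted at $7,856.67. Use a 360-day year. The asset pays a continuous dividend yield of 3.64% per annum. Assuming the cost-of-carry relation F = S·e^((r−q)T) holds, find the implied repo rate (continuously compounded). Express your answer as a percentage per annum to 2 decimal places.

From F = S·e^((r−q)T): (r − q) = ln(F/S)/T
ln(7856.67/8053.15) = ln(0.975602) = -0.024701
(r − q) = -0.024701 / (360/360) = -0.024701
r = ln(F/S)/T + q = -0.024701 + 0.0364 = 0.011699
r = 1.17%

1.17%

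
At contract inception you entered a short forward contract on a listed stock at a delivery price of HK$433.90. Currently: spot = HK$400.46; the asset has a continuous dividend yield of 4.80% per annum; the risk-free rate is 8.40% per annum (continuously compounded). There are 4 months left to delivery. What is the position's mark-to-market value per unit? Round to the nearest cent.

Current fair forward for the remaining 4 months: F = S·e^((r − q)·T), (r − q) = 0.0840 − 0.0480 = 0.0360
F = 400.46 · e^(0.0360 × 4/12) = 400.46 × 1.012072 = 405.2944
Value of long forward = (F − K)·e^(−rT) = (405.2944 − 433.90) · e^(−0.0840·4/12)
= -28.6056 × 0.972388 = -27.82
Short position value = −(long value) = HK$27.82

HK$27.82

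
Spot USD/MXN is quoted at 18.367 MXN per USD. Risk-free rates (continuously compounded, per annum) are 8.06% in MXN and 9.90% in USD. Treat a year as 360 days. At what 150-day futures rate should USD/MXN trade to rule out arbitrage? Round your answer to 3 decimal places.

18.227

F = S·e^((r_MXN − r_USD)T) = 18.367 · e^((0.0806 − 0.0990) × 150/360)
= 18.367 · e^-0.007667 = 18.367 × 0.992362
F = 18.227 MXN per USD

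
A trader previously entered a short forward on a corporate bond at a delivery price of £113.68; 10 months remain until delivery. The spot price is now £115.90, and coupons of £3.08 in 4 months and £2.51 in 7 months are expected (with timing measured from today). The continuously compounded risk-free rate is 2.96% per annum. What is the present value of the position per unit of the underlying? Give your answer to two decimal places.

£0.53

PV(remaining coupons) I = 3.08·e^(−0.0296·4/12) + 2.51·e^(−0.0296·7/12) = 5.5168
Current forward F = (S − I)·e^(rT) = (115.90 − 5.5168)·e^(0.0296·10/12) = 110.3832 × 1.024973 = 113.1398
Value (long) = (F − K)·e^(−rT) = (113.1398 − 113.68) × 0.975635 = -0.5270
Short position value = −(long value) = £0.53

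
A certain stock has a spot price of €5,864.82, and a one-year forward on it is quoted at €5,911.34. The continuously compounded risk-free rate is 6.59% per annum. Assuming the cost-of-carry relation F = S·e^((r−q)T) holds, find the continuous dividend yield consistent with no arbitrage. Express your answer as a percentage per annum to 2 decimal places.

5.80%

From F = S·e^((r−q)T): (r − q) = ln(F/S)/T
ln(5911.34/5864.82) = ln(1.007932) = 0.007901
(r − q) = 0.007901 / (12/12) = 0.007901
q = r − ln(F/S)/T = 0.0659 − 0.007901 = 0.057999
q = 5.80%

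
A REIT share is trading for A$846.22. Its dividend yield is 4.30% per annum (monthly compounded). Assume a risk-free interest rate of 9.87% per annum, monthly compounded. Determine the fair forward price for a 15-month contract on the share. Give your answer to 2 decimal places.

F = S · (1+r/12)^(12T) / (1+q/12)^(12T)
= 846.22 × 1.130738 / 1.055119 = 846.22 × 1.071669
F = A$906.87

A$906.87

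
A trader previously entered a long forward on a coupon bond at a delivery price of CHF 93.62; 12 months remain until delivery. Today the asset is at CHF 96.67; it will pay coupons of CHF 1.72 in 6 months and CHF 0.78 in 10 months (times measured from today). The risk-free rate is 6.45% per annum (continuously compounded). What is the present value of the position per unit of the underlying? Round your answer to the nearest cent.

CHF 6.49

PV(remaining coupons) I = 1.72·e^(−0.0645·6/12) + 0.78·e^(−0.0645·10/12) = 2.4046
Current forward F = (S − I)·e^(rT) = (96.67 − 2.4046)·e^(0.0645·12/12) = 94.2654 × 1.066626 = 100.5459
Value (long) = (F − K)·e^(−rT) = (100.5459 − 93.62) × 0.937536 = 6.4933
Value = CHF 6.49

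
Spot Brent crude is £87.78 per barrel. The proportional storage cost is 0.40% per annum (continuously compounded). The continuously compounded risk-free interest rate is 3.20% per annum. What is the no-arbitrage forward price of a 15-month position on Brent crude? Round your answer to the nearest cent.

£91.82 per barrel

Net carry = r + u − y = 0.0320 + 0.0040 − 0.0000 = 0.0360
F = S·e^((r+u−y)T) = 87.78 · e^(0.0360 × 15/12) = 87.78 · e^0.045000
= 87.78 × 1.046028 = £91.82 per barrel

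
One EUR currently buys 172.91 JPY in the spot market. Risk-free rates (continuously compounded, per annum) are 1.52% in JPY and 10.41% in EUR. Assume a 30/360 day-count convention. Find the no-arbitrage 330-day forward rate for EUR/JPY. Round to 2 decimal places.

F = S·e^((r_JPY − r_EUR)T) = 172.91 · e^((0.0152 − 0.1041) × 330/360)
= 172.91 · e^-0.081492 = 172.91 × 0.921740
F = 159.38 JPY per EUR

159.38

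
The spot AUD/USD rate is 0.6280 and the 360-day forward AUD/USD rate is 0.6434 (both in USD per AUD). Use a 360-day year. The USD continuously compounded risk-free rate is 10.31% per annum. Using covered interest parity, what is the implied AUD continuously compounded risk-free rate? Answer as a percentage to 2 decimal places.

7.89%

F = S·e^((r_USD − r_AUD)T) ⇒ r_AUD = r_USD − ln(F/S)/T
ln(0.6434/0.6280) = 0.024226; /(360/360) = 0.024226
r_AUD = 0.1031 − 0.024226 = 0.078874
r_AUD = 7.89%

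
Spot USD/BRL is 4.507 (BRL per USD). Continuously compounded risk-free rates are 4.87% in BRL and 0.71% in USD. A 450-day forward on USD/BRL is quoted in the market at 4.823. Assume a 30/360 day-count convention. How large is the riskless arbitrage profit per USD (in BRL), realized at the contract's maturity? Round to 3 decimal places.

0.075 per USD (in BRL)

Fair forward: F* = S·e^(carry·T), with carry = (r_BRL − r_USD) = 0.0487 − 0.0071 = 0.0416
F* = 4.507 · e^(0.0416 × 450/360) = 4.507 · e^0.052000 = 4.507 × 1.053376 = 4.7476
Market 4.823 > fair 4.7476: forward overpriced → cash-and-carry (buy spot, short the forward).
At maturity, profit = |F_mkt − F*| = |4.823 − 4.7476| = 0.075 per USD (in BRL)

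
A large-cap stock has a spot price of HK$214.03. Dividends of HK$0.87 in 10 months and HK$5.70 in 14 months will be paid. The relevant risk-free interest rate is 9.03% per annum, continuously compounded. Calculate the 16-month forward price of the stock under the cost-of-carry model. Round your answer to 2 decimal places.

HK$234.72

PV(dividends) I = 0.87·e^(−0.0903·10/12) + 5.70·e^(−0.0903·14/12)
I = 0.8069 + 5.1301 = 5.9370
F = (S − I)·e^(rT) = (214.03 − 5.9370) · e^(0.0903·16/12)
= 208.0930 · e^0.120400 = 208.0930 × 1.127948 = HK$234.72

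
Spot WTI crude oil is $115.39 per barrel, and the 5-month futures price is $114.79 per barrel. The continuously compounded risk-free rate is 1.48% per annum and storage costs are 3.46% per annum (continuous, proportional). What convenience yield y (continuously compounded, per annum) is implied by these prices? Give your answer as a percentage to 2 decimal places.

F = S·e^((r+u−y)T) ⇒ (r+u−y) = ln(F/S)/T
ln(114.79/115.39) = -0.005213; /T ⇒ -0.012511
y = r + u − ln(F/S)/T = 0.0148 + 0.0346 + 0.012511 = 0.061911
y = 6.19%

6.19%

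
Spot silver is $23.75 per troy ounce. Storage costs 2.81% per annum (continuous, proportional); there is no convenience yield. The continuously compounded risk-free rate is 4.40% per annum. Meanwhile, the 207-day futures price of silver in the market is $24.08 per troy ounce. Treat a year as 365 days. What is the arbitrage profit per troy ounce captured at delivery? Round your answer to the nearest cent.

Fair futures: F* = S·e^(carry·T), with carry = (r + u) = 0.0440 + 0.0281 = 0.0721
F* = 23.75 · e^(0.0721 × 207/365) = 23.75 · e^0.040890 = 23.75 × 1.041738 = $24.7413
Market $24.08 < fair $24.7413: forward underpriced → reverse cash-and-carry (short spot, go long the forward).
At maturity, profit = |F_mkt − F*| = |24.08 − 24.7413| = $0.66 per troy ounce

$0.66 per troy ounce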